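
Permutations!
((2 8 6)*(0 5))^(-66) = ((0 5)(2 8 6))^(-66) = (8)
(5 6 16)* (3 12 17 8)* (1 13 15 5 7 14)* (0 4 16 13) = (0 4 16 7 14 1)(3 12 17 8)(5 6 13 15) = [4, 0, 2, 12, 16, 6, 13, 14, 3, 9, 10, 11, 17, 15, 1, 5, 7, 8]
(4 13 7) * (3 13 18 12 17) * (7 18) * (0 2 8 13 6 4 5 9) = (0 2 8 13 18 12 17 3 6 4 7 5 9) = [2, 1, 8, 6, 7, 9, 4, 5, 13, 0, 10, 11, 17, 18, 14, 15, 16, 3, 12]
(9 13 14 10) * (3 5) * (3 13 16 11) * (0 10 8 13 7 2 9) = (0 10)(2 9 16 11 3 5 7)(8 13 14) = [10, 1, 9, 5, 4, 7, 6, 2, 13, 16, 0, 3, 12, 14, 8, 15, 11]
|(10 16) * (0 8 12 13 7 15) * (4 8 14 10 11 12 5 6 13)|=|(0 14 10 16 11 12 4 8 5 6 13 7 15)|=13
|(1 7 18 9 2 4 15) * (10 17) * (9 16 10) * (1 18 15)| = |(1 7 15 18 16 10 17 9 2 4)| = 10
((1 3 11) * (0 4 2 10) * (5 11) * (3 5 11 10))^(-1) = (0 10 5 1 11 3 2 4)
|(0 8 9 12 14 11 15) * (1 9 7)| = |(0 8 7 1 9 12 14 11 15)| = 9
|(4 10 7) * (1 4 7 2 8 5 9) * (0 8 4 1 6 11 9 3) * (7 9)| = |(0 8 5 3)(2 4 10)(6 11 7 9)| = 12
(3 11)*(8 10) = (3 11)(8 10) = [0, 1, 2, 11, 4, 5, 6, 7, 10, 9, 8, 3]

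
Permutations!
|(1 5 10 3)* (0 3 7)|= |(0 3 1 5 10 7)|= 6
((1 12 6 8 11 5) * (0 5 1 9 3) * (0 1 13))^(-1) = (0 13 11 8 6 12 1 3 9 5) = ((0 5 9 3 1 12 6 8 11 13))^(-1)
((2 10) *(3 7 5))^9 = (2 10)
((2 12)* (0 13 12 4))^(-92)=(0 2 13 4 12)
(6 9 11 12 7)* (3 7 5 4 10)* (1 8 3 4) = (1 8 3 7 6 9 11 12 5)(4 10) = [0, 8, 2, 7, 10, 1, 9, 6, 3, 11, 4, 12, 5]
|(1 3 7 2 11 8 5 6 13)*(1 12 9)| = 11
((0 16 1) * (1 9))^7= (0 1 9 16)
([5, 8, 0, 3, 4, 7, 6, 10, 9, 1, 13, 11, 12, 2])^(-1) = (0 2 13 10 7 5)(1 9 8)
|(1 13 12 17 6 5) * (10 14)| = 6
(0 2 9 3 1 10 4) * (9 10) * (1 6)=(0 2 10 4)(1 9 3 6)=[2, 9, 10, 6, 0, 5, 1, 7, 8, 3, 4]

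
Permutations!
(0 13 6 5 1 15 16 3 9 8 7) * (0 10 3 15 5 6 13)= (1 5)(3 9 8 7 10)(15 16)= [0, 5, 2, 9, 4, 1, 6, 10, 7, 8, 3, 11, 12, 13, 14, 16, 15]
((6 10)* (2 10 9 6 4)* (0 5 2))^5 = ((0 5 2 10 4)(6 9))^5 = (10)(6 9)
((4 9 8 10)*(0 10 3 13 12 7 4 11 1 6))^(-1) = ((0 10 11 1 6)(3 13 12 7 4 9 8))^(-1) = (0 6 1 11 10)(3 8 9 4 7 12 13)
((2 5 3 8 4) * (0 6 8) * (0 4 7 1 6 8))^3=(0 1 8 6 7)(2 4 3 5)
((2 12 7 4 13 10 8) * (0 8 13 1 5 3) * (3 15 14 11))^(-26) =(0 11 15 1 7 2)(3 14 5 4 12 8)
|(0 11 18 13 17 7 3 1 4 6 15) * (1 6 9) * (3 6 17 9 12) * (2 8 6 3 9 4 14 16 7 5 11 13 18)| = 17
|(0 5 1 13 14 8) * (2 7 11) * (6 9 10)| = |(0 5 1 13 14 8)(2 7 11)(6 9 10)| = 6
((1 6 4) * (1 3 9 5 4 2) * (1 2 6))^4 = (9)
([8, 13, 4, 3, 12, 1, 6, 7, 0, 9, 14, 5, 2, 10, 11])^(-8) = (1 11 10)(2 4 12)(5 14 13)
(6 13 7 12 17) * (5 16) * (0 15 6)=(0 15 6 13 7 12 17)(5 16)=[15, 1, 2, 3, 4, 16, 13, 12, 8, 9, 10, 11, 17, 7, 14, 6, 5, 0]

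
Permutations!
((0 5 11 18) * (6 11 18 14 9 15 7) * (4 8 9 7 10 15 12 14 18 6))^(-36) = ((0 5 6 11 18)(4 8 9 12 14 7)(10 15))^(-36) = (0 18 11 6 5)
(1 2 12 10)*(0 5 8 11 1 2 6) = [5, 6, 12, 3, 4, 8, 0, 7, 11, 9, 2, 1, 10] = (0 5 8 11 1 6)(2 12 10)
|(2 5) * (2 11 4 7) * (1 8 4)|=|(1 8 4 7 2 5 11)|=7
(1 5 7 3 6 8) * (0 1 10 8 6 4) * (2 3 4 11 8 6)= (0 1 5 7 4)(2 3 11 8 10 6)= [1, 5, 3, 11, 0, 7, 2, 4, 10, 9, 6, 8]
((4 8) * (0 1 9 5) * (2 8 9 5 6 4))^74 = (0 5 1)(4 6 9)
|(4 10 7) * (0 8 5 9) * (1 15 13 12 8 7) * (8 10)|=|(0 7 4 8 5 9)(1 15 13 12 10)|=30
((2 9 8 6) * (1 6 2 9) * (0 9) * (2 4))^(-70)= ((0 9 8 4 2 1 6))^(-70)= (9)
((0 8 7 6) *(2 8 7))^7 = (0 7 6)(2 8)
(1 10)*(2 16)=(1 10)(2 16)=[0, 10, 16, 3, 4, 5, 6, 7, 8, 9, 1, 11, 12, 13, 14, 15, 2]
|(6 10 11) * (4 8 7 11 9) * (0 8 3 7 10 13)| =|(0 8 10 9 4 3 7 11 6 13)| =10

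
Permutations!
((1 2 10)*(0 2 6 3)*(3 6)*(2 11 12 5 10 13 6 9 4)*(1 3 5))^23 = ((0 11 12 1 5 10 3)(2 13 6 9 4))^23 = (0 12 5 3 11 1 10)(2 9 13 4 6)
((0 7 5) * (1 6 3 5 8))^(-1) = (0 5 3 6 1 8 7)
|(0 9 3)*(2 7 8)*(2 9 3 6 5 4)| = 14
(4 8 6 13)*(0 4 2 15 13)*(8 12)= [4, 1, 15, 3, 12, 5, 0, 7, 6, 9, 10, 11, 8, 2, 14, 13]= (0 4 12 8 6)(2 15 13)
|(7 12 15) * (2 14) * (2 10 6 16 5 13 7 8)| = 11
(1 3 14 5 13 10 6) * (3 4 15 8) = (1 4 15 8 3 14 5 13 10 6) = [0, 4, 2, 14, 15, 13, 1, 7, 3, 9, 6, 11, 12, 10, 5, 8]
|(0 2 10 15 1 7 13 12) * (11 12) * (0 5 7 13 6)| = |(0 2 10 15 1 13 11 12 5 7 6)| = 11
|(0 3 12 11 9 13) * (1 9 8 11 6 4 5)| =18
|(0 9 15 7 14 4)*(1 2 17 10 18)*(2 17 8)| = |(0 9 15 7 14 4)(1 17 10 18)(2 8)| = 12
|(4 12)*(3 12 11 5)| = 5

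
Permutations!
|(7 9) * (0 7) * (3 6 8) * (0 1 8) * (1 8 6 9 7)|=3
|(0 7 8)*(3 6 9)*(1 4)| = 6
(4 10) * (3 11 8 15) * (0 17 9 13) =(0 17 9 13)(3 11 8 15)(4 10) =[17, 1, 2, 11, 10, 5, 6, 7, 15, 13, 4, 8, 12, 0, 14, 3, 16, 9]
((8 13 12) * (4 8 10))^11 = (4 8 13 12 10)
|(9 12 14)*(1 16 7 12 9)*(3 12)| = 6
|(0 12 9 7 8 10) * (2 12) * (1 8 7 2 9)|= |(0 9 2 12 1 8 10)|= 7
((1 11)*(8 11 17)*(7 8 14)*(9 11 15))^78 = ((1 17 14 7 8 15 9 11))^78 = (1 9 8 14)(7 17 11 15)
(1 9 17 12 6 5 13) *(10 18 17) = [0, 9, 2, 3, 4, 13, 5, 7, 8, 10, 18, 11, 6, 1, 14, 15, 16, 12, 17] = (1 9 10 18 17 12 6 5 13)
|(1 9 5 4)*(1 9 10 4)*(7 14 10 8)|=8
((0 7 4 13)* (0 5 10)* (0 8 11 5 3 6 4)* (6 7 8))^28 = (0 3 4 10 11)(5 8 7 13 6) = ((0 8 11 5 10 6 4 13 3 7))^28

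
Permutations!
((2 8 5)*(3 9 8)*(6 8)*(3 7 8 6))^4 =((2 7 8 5)(3 9))^4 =(9)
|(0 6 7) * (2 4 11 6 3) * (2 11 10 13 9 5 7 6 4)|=9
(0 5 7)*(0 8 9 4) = (0 5 7 8 9 4) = [5, 1, 2, 3, 0, 7, 6, 8, 9, 4]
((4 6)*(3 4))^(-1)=(3 6 4)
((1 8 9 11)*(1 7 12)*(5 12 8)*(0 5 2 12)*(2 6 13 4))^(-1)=((0 5)(1 6 13 4 2 12)(7 8 9 11))^(-1)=(0 5)(1 12 2 4 13 6)(7 11 9 8)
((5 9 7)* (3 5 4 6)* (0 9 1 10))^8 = (0 10 1 5 3 6 4 7 9)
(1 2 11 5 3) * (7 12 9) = (1 2 11 5 3)(7 12 9) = [0, 2, 11, 1, 4, 3, 6, 12, 8, 7, 10, 5, 9]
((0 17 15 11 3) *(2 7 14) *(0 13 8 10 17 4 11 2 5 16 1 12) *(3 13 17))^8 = ((0 4 11 13 8 10 3 17 15 2 7 14 5 16 1 12))^8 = (0 15)(1 3)(2 4)(5 8)(7 11)(10 16)(12 17)(13 14)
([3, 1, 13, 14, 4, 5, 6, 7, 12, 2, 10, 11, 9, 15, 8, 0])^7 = (0 13 9 8 3 15 2 12 14)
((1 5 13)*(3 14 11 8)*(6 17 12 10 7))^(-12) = (6 10 17 7 12) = ((1 5 13)(3 14 11 8)(6 17 12 10 7))^(-12)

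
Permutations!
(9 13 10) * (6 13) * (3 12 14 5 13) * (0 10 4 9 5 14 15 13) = (0 10 5)(3 12 15 13 4 9 6) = [10, 1, 2, 12, 9, 0, 3, 7, 8, 6, 5, 11, 15, 4, 14, 13]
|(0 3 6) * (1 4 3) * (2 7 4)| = |(0 1 2 7 4 3 6)| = 7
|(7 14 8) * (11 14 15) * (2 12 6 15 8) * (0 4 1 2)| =18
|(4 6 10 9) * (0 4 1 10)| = |(0 4 6)(1 10 9)| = 3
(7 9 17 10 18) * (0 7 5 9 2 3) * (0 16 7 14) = (0 14)(2 3 16 7)(5 9 17 10 18) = [14, 1, 3, 16, 4, 9, 6, 2, 8, 17, 18, 11, 12, 13, 0, 15, 7, 10, 5]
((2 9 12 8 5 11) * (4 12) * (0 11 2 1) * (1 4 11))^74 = (2 12 9 8 11 5 4)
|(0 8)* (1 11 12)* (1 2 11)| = |(0 8)(2 11 12)| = 6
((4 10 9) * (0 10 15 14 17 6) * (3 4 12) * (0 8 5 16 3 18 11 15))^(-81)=(0 6 12 16 15)(3 14 10 8 18)(4 17 9 5 11)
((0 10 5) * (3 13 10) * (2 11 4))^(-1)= ((0 3 13 10 5)(2 11 4))^(-1)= (0 5 10 13 3)(2 4 11)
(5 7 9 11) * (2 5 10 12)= (2 5 7 9 11 10 12)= [0, 1, 5, 3, 4, 7, 6, 9, 8, 11, 12, 10, 2]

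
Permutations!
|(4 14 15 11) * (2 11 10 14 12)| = 12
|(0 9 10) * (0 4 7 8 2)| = |(0 9 10 4 7 8 2)| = 7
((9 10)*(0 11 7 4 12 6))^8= ((0 11 7 4 12 6)(9 10))^8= (0 7 12)(4 6 11)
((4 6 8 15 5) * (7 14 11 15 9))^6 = (4 11 9)(5 14 8)(6 15 7)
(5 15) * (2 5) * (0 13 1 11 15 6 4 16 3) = (0 13 1 11 15 2 5 6 4 16 3) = [13, 11, 5, 0, 16, 6, 4, 7, 8, 9, 10, 15, 12, 1, 14, 2, 3]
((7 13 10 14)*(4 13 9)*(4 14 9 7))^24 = ((4 13 10 9 14))^24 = (4 14 9 10 13)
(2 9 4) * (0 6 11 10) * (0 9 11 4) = (0 6 4 2 11 10 9) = [6, 1, 11, 3, 2, 5, 4, 7, 8, 0, 9, 10]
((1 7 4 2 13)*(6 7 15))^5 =(1 2 7 15 13 4 6)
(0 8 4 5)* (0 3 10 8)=[0, 1, 2, 10, 5, 3, 6, 7, 4, 9, 8]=(3 10 8 4 5)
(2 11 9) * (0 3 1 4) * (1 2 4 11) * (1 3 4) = (0 4)(1 11 9)(2 3) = [4, 11, 3, 2, 0, 5, 6, 7, 8, 1, 10, 9]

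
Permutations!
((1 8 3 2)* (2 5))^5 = ((1 8 3 5 2))^5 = (8)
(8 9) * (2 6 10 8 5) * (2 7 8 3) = (2 6 10 3)(5 7 8 9) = [0, 1, 6, 2, 4, 7, 10, 8, 9, 5, 3]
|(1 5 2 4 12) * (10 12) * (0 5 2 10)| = |(0 5 10 12 1 2 4)| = 7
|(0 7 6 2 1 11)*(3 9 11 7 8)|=20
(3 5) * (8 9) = (3 5)(8 9) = [0, 1, 2, 5, 4, 3, 6, 7, 9, 8]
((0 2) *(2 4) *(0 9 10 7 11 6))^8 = (11)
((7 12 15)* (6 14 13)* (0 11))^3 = ((0 11)(6 14 13)(7 12 15))^3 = (15)(0 11)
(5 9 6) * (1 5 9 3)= (1 5 3)(6 9)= [0, 5, 2, 1, 4, 3, 9, 7, 8, 6]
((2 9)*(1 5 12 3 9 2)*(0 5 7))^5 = (0 1 3 5 7 9 12)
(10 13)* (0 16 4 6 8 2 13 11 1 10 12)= [16, 10, 13, 3, 6, 5, 8, 7, 2, 9, 11, 1, 0, 12, 14, 15, 4]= (0 16 4 6 8 2 13 12)(1 10 11)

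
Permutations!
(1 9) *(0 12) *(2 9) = (0 12)(1 2 9) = [12, 2, 9, 3, 4, 5, 6, 7, 8, 1, 10, 11, 0]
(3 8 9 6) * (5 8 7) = (3 7 5 8 9 6) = [0, 1, 2, 7, 4, 8, 3, 5, 9, 6]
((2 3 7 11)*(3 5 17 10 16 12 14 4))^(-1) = (2 11 7 3 4 14 12 16 10 17 5)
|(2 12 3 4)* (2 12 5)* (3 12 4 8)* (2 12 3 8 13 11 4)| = |(2 5 12 3 13 11 4)| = 7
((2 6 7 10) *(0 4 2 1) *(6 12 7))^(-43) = (0 1 10 7 12 2 4)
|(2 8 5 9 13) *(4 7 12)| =|(2 8 5 9 13)(4 7 12)| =15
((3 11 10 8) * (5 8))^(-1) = (3 8 5 10 11)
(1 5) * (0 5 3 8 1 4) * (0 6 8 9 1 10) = (0 5 4 6 8 10)(1 3 9) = [5, 3, 2, 9, 6, 4, 8, 7, 10, 1, 0]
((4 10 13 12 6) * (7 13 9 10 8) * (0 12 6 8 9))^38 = (0 8 13 4 10 12 7 6 9)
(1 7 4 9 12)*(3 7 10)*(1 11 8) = (1 10 3 7 4 9 12 11 8) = [0, 10, 2, 7, 9, 5, 6, 4, 1, 12, 3, 8, 11]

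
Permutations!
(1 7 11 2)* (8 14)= (1 7 11 2)(8 14)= [0, 7, 1, 3, 4, 5, 6, 11, 14, 9, 10, 2, 12, 13, 8]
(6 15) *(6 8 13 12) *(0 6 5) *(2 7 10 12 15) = (0 6 2 7 10 12 5)(8 13 15) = [6, 1, 7, 3, 4, 0, 2, 10, 13, 9, 12, 11, 5, 15, 14, 8]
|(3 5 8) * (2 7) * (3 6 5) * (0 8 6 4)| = |(0 8 4)(2 7)(5 6)| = 6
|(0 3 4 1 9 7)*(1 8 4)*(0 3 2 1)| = 6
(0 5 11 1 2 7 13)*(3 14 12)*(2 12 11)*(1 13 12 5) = (0 1 5 2 7 12 3 14 11 13) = [1, 5, 7, 14, 4, 2, 6, 12, 8, 9, 10, 13, 3, 0, 11]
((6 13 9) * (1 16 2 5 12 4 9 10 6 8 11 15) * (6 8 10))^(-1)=(1 15 11 8 10 9 4 12 5 2 16)(6 13)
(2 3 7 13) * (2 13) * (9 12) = (13)(2 3 7)(9 12) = [0, 1, 3, 7, 4, 5, 6, 2, 8, 12, 10, 11, 9, 13]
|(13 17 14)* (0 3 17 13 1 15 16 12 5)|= |(0 3 17 14 1 15 16 12 5)|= 9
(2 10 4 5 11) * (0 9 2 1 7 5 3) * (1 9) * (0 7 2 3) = (0 1 2 10 4)(3 7 5 11 9) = [1, 2, 10, 7, 0, 11, 6, 5, 8, 3, 4, 9]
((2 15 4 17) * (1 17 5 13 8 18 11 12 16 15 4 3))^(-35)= ((1 17 2 4 5 13 8 18 11 12 16 15 3))^(-35)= (1 5 11 3 4 18 15 2 8 16 17 13 12)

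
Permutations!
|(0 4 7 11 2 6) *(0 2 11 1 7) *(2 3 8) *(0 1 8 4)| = 7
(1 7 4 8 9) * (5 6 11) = (1 7 4 8 9)(5 6 11) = [0, 7, 2, 3, 8, 6, 11, 4, 9, 1, 10, 5]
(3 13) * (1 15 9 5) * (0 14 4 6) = [14, 15, 2, 13, 6, 1, 0, 7, 8, 5, 10, 11, 12, 3, 4, 9] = (0 14 4 6)(1 15 9 5)(3 13)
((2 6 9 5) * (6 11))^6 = (2 11 6 9 5)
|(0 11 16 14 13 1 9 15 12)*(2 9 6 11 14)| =11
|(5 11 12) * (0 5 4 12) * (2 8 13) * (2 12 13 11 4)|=8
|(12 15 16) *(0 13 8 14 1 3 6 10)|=24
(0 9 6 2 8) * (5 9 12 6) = [12, 1, 8, 3, 4, 9, 2, 7, 0, 5, 10, 11, 6] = (0 12 6 2 8)(5 9)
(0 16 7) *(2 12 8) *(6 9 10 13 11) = [16, 1, 12, 3, 4, 5, 9, 0, 2, 10, 13, 6, 8, 11, 14, 15, 7] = (0 16 7)(2 12 8)(6 9 10 13 11)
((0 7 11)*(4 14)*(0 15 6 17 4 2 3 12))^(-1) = ((0 7 11 15 6 17 4 14 2 3 12))^(-1) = (0 12 3 2 14 4 17 6 15 11 7)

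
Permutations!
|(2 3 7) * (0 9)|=6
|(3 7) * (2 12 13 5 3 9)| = 7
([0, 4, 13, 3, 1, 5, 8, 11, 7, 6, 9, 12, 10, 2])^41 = [0, 4, 13, 3, 1, 5, 9, 8, 6, 10, 12, 7, 11, 2]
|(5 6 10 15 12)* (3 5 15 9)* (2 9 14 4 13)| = 18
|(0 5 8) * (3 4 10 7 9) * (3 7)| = 6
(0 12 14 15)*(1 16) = (0 12 14 15)(1 16) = [12, 16, 2, 3, 4, 5, 6, 7, 8, 9, 10, 11, 14, 13, 15, 0, 1]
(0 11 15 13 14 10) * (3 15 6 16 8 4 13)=[11, 1, 2, 15, 13, 5, 16, 7, 4, 9, 0, 6, 12, 14, 10, 3, 8]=(0 11 6 16 8 4 13 14 10)(3 15)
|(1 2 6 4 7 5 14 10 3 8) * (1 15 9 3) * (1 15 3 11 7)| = |(1 2 6 4)(3 8)(5 14 10 15 9 11 7)| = 28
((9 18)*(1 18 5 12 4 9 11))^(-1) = (1 11 18)(4 12 5 9)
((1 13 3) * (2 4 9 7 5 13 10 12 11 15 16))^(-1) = (1 3 13 5 7 9 4 2 16 15 11 12 10)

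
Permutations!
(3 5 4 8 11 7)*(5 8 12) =(3 8 11 7)(4 12 5) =[0, 1, 2, 8, 12, 4, 6, 3, 11, 9, 10, 7, 5]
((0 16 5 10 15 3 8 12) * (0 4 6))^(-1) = (0 6 4 12 8 3 15 10 5 16)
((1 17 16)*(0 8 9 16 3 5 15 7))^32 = (0 9 1 3 15)(5 7 8 16 17)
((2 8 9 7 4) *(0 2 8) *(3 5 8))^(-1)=(0 2)(3 4 7 9 8 5)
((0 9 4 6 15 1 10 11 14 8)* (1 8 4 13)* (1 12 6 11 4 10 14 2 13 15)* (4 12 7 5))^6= ((0 9 15 8)(1 14 10 12 6)(2 13 7 5 4 11))^6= (0 15)(1 14 10 12 6)(8 9)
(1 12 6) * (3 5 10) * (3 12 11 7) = (1 11 7 3 5 10 12 6) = [0, 11, 2, 5, 4, 10, 1, 3, 8, 9, 12, 7, 6]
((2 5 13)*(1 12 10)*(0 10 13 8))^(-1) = ((0 10 1 12 13 2 5 8))^(-1) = (0 8 5 2 13 12 1 10)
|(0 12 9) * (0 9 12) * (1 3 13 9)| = 4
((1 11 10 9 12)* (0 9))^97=(0 9 12 1 11 10)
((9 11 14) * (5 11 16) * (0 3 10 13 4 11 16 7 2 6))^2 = (16)(0 10 4 14 7 6 3 13 11 9 2)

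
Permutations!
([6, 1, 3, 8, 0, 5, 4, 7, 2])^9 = (8)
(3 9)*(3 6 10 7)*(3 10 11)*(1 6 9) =[0, 6, 2, 1, 4, 5, 11, 10, 8, 9, 7, 3] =(1 6 11 3)(7 10)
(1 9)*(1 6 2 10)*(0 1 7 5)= (0 1 9 6 2 10 7 5)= [1, 9, 10, 3, 4, 0, 2, 5, 8, 6, 7]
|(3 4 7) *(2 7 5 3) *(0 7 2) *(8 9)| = 6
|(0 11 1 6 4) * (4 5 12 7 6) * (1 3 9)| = 12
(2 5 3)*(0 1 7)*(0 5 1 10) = (0 10)(1 7 5 3 2) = [10, 7, 1, 2, 4, 3, 6, 5, 8, 9, 0]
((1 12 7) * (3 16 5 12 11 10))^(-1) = ((1 11 10 3 16 5 12 7))^(-1) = (1 7 12 5 16 3 10 11)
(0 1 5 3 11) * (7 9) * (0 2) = (0 1 5 3 11 2)(7 9) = [1, 5, 0, 11, 4, 3, 6, 9, 8, 7, 10, 2]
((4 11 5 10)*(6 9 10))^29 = ((4 11 5 6 9 10))^29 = (4 10 9 6 5 11)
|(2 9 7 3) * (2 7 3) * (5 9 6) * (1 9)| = 7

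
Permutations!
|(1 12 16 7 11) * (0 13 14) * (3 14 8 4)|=|(0 13 8 4 3 14)(1 12 16 7 11)|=30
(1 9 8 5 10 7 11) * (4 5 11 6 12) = (1 9 8 11)(4 5 10 7 6 12) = [0, 9, 2, 3, 5, 10, 12, 6, 11, 8, 7, 1, 4]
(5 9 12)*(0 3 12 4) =(0 3 12 5 9 4) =[3, 1, 2, 12, 0, 9, 6, 7, 8, 4, 10, 11, 5]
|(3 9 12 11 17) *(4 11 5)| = 7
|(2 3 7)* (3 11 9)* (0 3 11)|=4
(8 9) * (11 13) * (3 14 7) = (3 14 7)(8 9)(11 13) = [0, 1, 2, 14, 4, 5, 6, 3, 9, 8, 10, 13, 12, 11, 7]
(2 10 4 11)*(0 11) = (0 11 2 10 4) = [11, 1, 10, 3, 0, 5, 6, 7, 8, 9, 4, 2]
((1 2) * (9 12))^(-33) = (1 2)(9 12)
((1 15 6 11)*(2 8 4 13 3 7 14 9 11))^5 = (1 4 9 2 7 15 13 11 8 14 6 3)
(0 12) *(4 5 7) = (0 12)(4 5 7) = [12, 1, 2, 3, 5, 7, 6, 4, 8, 9, 10, 11, 0]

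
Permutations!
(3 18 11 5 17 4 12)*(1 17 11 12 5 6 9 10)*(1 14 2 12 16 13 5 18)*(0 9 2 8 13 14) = (0 9 10)(1 17 4 18 16 14 8 13 5 11 6 2 12 3) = [9, 17, 12, 1, 18, 11, 2, 7, 13, 10, 0, 6, 3, 5, 8, 15, 14, 4, 16]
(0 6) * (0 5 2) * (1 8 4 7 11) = (0 6 5 2)(1 8 4 7 11) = [6, 8, 0, 3, 7, 2, 5, 11, 4, 9, 10, 1]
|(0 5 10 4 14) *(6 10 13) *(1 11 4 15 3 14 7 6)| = 12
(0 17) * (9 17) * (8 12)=(0 9 17)(8 12)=[9, 1, 2, 3, 4, 5, 6, 7, 12, 17, 10, 11, 8, 13, 14, 15, 16, 0]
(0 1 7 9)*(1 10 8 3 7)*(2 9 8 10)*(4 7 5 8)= [2, 1, 9, 5, 7, 8, 6, 4, 3, 0, 10]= (10)(0 2 9)(3 5 8)(4 7)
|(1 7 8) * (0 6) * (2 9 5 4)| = |(0 6)(1 7 8)(2 9 5 4)| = 12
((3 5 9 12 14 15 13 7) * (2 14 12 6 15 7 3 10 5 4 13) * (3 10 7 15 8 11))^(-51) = (15)(3 10 6)(4 5 8)(9 11 13)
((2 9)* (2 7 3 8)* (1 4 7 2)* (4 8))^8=((1 8)(2 9)(3 4 7))^8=(9)(3 7 4)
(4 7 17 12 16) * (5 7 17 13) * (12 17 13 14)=(17)(4 13 5 7 14 12 16)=[0, 1, 2, 3, 13, 7, 6, 14, 8, 9, 10, 11, 16, 5, 12, 15, 4, 17]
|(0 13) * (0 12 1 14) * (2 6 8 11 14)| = |(0 13 12 1 2 6 8 11 14)| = 9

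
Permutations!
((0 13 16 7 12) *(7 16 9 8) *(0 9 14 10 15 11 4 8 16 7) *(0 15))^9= (0 13 14 10)(4 8 15 11)(7 12 9 16)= ((0 13 14 10)(4 8 15 11)(7 12 9 16))^9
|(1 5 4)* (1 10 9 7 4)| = |(1 5)(4 10 9 7)| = 4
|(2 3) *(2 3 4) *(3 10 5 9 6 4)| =|(2 3 10 5 9 6 4)| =7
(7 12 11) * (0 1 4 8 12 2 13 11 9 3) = (0 1 4 8 12 9 3)(2 13 11 7) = [1, 4, 13, 0, 8, 5, 6, 2, 12, 3, 10, 7, 9, 11]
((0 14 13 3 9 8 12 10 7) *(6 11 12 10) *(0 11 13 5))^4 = ((0 14 5)(3 9 8 10 7 11 12 6 13))^4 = (0 14 5)(3 7 13 10 6 8 12 9 11)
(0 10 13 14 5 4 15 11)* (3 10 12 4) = [12, 1, 2, 10, 15, 3, 6, 7, 8, 9, 13, 0, 4, 14, 5, 11] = (0 12 4 15 11)(3 10 13 14 5)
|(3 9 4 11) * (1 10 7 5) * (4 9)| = |(1 10 7 5)(3 4 11)| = 12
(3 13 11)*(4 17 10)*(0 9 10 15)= [9, 1, 2, 13, 17, 5, 6, 7, 8, 10, 4, 3, 12, 11, 14, 0, 16, 15]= (0 9 10 4 17 15)(3 13 11)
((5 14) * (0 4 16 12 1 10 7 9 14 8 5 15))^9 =(0 15 14 9 7 10 1 12 16 4)(5 8)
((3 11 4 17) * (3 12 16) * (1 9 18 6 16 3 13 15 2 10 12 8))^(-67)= ((1 9 18 6 16 13 15 2 10 12 3 11 4 17 8))^(-67)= (1 10 9 12 18 3 6 11 16 4 13 17 15 8 2)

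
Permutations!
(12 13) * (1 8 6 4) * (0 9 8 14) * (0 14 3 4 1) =(14)(0 9 8 6 1 3 4)(12 13) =[9, 3, 2, 4, 0, 5, 1, 7, 6, 8, 10, 11, 13, 12, 14]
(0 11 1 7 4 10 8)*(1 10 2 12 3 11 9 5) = [9, 7, 12, 11, 2, 1, 6, 4, 0, 5, 8, 10, 3] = (0 9 5 1 7 4 2 12 3 11 10 8)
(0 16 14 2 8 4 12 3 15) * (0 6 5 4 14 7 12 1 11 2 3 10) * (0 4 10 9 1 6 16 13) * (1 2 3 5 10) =(0 13)(1 11 3 15 16 7 12 9 2 8 14 5)(4 6 10) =[13, 11, 8, 15, 6, 1, 10, 12, 14, 2, 4, 3, 9, 0, 5, 16, 7]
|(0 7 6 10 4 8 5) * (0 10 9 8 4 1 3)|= 9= |(0 7 6 9 8 5 10 1 3)|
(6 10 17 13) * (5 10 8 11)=(5 10 17 13 6 8 11)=[0, 1, 2, 3, 4, 10, 8, 7, 11, 9, 17, 5, 12, 6, 14, 15, 16, 13]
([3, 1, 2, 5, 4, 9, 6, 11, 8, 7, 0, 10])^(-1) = [10, 1, 2, 0, 4, 3, 6, 9, 8, 5, 11, 7]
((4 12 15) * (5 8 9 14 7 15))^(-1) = (4 15 7 14 9 8 5 12)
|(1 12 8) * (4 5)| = 6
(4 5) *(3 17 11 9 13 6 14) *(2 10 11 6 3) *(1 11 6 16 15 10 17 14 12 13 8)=(1 11 9 8)(2 17 16 15 10 6 12 13 3 14)(4 5)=[0, 11, 17, 14, 5, 4, 12, 7, 1, 8, 6, 9, 13, 3, 2, 10, 15, 16]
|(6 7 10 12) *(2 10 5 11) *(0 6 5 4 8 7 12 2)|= |(0 6 12 5 11)(2 10)(4 8 7)|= 30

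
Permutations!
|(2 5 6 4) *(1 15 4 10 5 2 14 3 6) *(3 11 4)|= |(1 15 3 6 10 5)(4 14 11)|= 6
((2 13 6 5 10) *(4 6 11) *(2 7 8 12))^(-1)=((2 13 11 4 6 5 10 7 8 12))^(-1)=(2 12 8 7 10 5 6 4 11 13)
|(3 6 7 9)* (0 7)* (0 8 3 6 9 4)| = 12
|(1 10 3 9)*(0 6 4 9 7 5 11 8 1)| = 28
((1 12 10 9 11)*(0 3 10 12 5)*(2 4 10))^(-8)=((12)(0 3 2 4 10 9 11 1 5))^(-8)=(12)(0 3 2 4 10 9 11 1 5)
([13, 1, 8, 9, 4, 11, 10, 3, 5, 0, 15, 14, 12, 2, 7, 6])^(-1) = [9, 1, 13, 7, 4, 8, 15, 14, 2, 3, 6, 5, 12, 0, 11, 10]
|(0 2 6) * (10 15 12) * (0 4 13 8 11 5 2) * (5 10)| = 10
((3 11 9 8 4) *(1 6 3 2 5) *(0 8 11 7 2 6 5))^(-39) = (0 6 2 4 7 8 3)(1 5)(9 11)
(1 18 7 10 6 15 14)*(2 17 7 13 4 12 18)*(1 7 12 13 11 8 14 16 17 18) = (1 2 18 11 8 14 7 10 6 15 16 17 12)(4 13) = [0, 2, 18, 3, 13, 5, 15, 10, 14, 9, 6, 8, 1, 4, 7, 16, 17, 12, 11]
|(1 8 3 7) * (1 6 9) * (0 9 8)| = |(0 9 1)(3 7 6 8)| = 12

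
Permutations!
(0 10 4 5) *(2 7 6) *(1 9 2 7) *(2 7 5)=(0 10 4 2 1 9 7 6 5)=[10, 9, 1, 3, 2, 0, 5, 6, 8, 7, 4]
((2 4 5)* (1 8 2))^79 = (1 5 4 2 8)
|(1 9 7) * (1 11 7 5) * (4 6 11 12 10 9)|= 9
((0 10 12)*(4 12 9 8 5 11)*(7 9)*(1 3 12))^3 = (0 9 11 3 10 8 4 12 7 5 1)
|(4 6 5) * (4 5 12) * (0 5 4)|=5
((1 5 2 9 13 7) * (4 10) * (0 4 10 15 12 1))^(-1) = ((0 4 15 12 1 5 2 9 13 7))^(-1) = (0 7 13 9 2 5 1 12 15 4)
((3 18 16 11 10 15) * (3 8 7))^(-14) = (3 16 10 8)(7 18 11 15)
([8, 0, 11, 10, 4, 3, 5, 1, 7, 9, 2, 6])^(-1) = (0 1 7 8)(2 10 3 5 6 11)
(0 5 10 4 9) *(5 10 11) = (0 10 4 9)(5 11) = [10, 1, 2, 3, 9, 11, 6, 7, 8, 0, 4, 5]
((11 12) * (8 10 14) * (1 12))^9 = ((1 12 11)(8 10 14))^9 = (14)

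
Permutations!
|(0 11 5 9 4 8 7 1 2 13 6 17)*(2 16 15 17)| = 33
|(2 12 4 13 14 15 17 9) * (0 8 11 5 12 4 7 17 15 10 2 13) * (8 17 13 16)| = 14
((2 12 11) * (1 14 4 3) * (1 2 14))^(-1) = (2 3 4 14 11 12)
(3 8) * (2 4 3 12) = (2 4 3 8 12) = [0, 1, 4, 8, 3, 5, 6, 7, 12, 9, 10, 11, 2]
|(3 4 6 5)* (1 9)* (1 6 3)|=4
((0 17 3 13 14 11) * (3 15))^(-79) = (0 14 3 17 11 13 15)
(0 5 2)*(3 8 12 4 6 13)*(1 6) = [5, 6, 0, 8, 1, 2, 13, 7, 12, 9, 10, 11, 4, 3] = (0 5 2)(1 6 13 3 8 12 4)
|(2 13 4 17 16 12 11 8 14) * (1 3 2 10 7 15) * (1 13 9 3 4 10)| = |(1 4 17 16 12 11 8 14)(2 9 3)(7 15 13 10)| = 24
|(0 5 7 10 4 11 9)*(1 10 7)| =7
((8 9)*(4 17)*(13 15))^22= (17)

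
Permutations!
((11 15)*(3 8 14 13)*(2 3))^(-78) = ((2 3 8 14 13)(11 15))^(-78) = (15)(2 8 13 3 14)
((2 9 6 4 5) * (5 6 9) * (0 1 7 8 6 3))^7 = ((9)(0 1 7 8 6 4 3)(2 5))^7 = (9)(2 5)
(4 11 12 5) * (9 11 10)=(4 10 9 11 12 5)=[0, 1, 2, 3, 10, 4, 6, 7, 8, 11, 9, 12, 5]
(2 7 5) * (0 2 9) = [2, 1, 7, 3, 4, 9, 6, 5, 8, 0] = (0 2 7 5 9)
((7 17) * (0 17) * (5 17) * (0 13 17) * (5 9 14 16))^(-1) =(0 5 16 14 9)(7 17 13)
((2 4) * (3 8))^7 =(2 4)(3 8)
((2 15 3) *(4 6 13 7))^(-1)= ((2 15 3)(4 6 13 7))^(-1)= (2 3 15)(4 7 13 6)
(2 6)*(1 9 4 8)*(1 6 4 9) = (9)(2 4 8 6) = [0, 1, 4, 3, 8, 5, 2, 7, 6, 9]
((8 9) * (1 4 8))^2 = (1 8)(4 9)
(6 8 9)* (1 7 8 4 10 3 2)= (1 7 8 9 6 4 10 3 2)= [0, 7, 1, 2, 10, 5, 4, 8, 9, 6, 3]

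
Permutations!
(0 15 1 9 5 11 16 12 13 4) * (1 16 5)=(0 15 16 12 13 4)(1 9)(5 11)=[15, 9, 2, 3, 0, 11, 6, 7, 8, 1, 10, 5, 13, 4, 14, 16, 12]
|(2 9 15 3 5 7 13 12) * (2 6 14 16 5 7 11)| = |(2 9 15 3 7 13 12 6 14 16 5 11)| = 12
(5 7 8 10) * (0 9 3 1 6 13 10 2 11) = [9, 6, 11, 1, 4, 7, 13, 8, 2, 3, 5, 0, 12, 10] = (0 9 3 1 6 13 10 5 7 8 2 11)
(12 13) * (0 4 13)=[4, 1, 2, 3, 13, 5, 6, 7, 8, 9, 10, 11, 0, 12]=(0 4 13 12)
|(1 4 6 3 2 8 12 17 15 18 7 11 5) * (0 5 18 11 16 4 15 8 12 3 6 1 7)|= 45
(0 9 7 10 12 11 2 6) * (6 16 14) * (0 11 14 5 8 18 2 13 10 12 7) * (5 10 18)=[9, 1, 16, 3, 4, 8, 11, 12, 5, 0, 7, 13, 14, 18, 6, 15, 10, 17, 2]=(0 9)(2 16 10 7 12 14 6 11 13 18)(5 8)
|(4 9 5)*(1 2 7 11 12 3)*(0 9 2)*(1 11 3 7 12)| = |(0 9 5 4 2 12 7 3 11 1)| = 10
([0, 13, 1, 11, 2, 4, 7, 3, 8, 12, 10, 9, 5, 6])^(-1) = [0, 2, 4, 7, 5, 12, 13, 6, 8, 11, 10, 3, 9, 1]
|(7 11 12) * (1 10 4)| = |(1 10 4)(7 11 12)| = 3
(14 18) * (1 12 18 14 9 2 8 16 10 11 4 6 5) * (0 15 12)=(0 15 12 18 9 2 8 16 10 11 4 6 5 1)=[15, 0, 8, 3, 6, 1, 5, 7, 16, 2, 11, 4, 18, 13, 14, 12, 10, 17, 9]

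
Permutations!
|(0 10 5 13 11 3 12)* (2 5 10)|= 7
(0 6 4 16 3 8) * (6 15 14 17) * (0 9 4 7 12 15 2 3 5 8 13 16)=(0 2 3 13 16 5 8 9 4)(6 7 12 15 14 17)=[2, 1, 3, 13, 0, 8, 7, 12, 9, 4, 10, 11, 15, 16, 17, 14, 5, 6]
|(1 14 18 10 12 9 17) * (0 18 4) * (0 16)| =|(0 18 10 12 9 17 1 14 4 16)| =10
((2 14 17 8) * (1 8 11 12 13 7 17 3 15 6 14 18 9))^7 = (1 2 9 8 18)(3 14 6 15)(7 11 13 17 12)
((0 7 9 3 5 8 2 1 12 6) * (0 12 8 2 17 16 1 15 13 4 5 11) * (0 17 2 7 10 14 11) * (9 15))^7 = ((0 10 14 11 17 16 1 8 2 9 3)(4 5 7 15 13)(6 12))^7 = (0 8 11 3 1 14 9 16 10 2 17)(4 7 13 5 15)(6 12)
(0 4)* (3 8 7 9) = [4, 1, 2, 8, 0, 5, 6, 9, 7, 3] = (0 4)(3 8 7 9)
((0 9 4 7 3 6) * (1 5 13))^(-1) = ((0 9 4 7 3 6)(1 5 13))^(-1) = (0 6 3 7 4 9)(1 13 5)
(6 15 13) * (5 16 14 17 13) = (5 16 14 17 13 6 15) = [0, 1, 2, 3, 4, 16, 15, 7, 8, 9, 10, 11, 12, 6, 17, 5, 14, 13]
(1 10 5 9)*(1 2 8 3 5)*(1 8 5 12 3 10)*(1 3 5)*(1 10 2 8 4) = (1 3 12 5 9 8 2 10 4) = [0, 3, 10, 12, 1, 9, 6, 7, 2, 8, 4, 11, 5]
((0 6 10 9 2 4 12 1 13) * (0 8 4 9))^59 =((0 6 10)(1 13 8 4 12)(2 9))^59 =(0 10 6)(1 12 4 8 13)(2 9)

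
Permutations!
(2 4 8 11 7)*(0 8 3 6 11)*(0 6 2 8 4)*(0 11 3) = (0 4)(2 11 7 8 6 3) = [4, 1, 11, 2, 0, 5, 3, 8, 6, 9, 10, 7]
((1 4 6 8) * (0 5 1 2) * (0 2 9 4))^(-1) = (0 1 5)(4 9 8 6)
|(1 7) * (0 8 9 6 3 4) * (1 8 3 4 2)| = |(0 3 2 1 7 8 9 6 4)| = 9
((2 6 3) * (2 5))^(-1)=(2 5 3 6)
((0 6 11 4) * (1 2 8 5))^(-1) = ((0 6 11 4)(1 2 8 5))^(-1) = (0 4 11 6)(1 5 8 2)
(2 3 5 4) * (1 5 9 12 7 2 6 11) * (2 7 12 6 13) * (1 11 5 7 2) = [0, 7, 3, 9, 13, 4, 5, 2, 8, 6, 10, 11, 12, 1] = (1 7 2 3 9 6 5 4 13)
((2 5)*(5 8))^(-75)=((2 8 5))^(-75)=(8)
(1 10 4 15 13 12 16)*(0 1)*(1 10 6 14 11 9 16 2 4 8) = (0 10 8 1 6 14 11 9 16)(2 4 15 13 12) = [10, 6, 4, 3, 15, 5, 14, 7, 1, 16, 8, 9, 2, 12, 11, 13, 0]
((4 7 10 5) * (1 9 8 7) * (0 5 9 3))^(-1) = (0 3 1 4 5)(7 8 9 10)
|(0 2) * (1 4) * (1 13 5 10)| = 10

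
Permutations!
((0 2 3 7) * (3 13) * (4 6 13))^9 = ((0 2 4 6 13 3 7))^9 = (0 4 13 7 2 6 3)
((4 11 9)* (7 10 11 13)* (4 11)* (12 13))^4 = (4 10 7 13 12)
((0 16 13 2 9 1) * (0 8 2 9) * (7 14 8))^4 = (0 1 2 9 8 13 14 16 7) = ((0 16 13 9 1 7 14 8 2))^4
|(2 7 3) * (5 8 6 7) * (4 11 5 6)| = 4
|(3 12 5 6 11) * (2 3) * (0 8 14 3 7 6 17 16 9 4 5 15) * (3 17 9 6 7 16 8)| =12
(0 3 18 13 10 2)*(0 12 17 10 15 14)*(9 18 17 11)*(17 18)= (0 3 18 13 15 14)(2 12 11 9 17 10)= [3, 1, 12, 18, 4, 5, 6, 7, 8, 17, 2, 9, 11, 15, 0, 14, 16, 10, 13]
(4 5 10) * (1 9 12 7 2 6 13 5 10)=[0, 9, 6, 3, 10, 1, 13, 2, 8, 12, 4, 11, 7, 5]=(1 9 12 7 2 6 13 5)(4 10)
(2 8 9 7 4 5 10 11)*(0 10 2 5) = (0 10 11 5 2 8 9 7 4) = [10, 1, 8, 3, 0, 2, 6, 4, 9, 7, 11, 5]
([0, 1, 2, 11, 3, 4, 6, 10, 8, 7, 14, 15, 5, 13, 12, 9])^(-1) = (3 4 5 12 14 10 7 9 15 11)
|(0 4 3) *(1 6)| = |(0 4 3)(1 6)| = 6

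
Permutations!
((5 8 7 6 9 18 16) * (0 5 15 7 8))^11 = (0 5)(6 7 15 16 18 9)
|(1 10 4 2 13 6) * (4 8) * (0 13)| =8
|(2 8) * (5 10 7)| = 6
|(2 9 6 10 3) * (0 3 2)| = 4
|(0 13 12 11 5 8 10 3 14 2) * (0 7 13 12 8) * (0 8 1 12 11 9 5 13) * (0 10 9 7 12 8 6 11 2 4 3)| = |(0 2 12 7 10)(1 8 9 5 6 11 13)(3 14 4)| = 105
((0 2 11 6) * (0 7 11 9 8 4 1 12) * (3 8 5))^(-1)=((0 2 9 5 3 8 4 1 12)(6 7 11))^(-1)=(0 12 1 4 8 3 5 9 2)(6 11 7)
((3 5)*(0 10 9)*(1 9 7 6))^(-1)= (0 9 1 6 7 10)(3 5)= ((0 10 7 6 1 9)(3 5))^(-1)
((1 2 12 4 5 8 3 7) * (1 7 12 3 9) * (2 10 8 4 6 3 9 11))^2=((1 10 8 11 2 9)(3 12 6)(4 5))^2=(1 8 2)(3 6 12)(9 10 11)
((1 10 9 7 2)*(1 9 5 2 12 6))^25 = ((1 10 5 2 9 7 12 6))^25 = (1 10 5 2 9 7 12 6)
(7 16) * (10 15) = (7 16)(10 15) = [0, 1, 2, 3, 4, 5, 6, 16, 8, 9, 15, 11, 12, 13, 14, 10, 7]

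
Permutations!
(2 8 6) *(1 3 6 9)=[0, 3, 8, 6, 4, 5, 2, 7, 9, 1]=(1 3 6 2 8 9)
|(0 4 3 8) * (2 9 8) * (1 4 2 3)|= 4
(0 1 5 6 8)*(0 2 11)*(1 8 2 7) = (0 8 7 1 5 6 2 11) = [8, 5, 11, 3, 4, 6, 2, 1, 7, 9, 10, 0]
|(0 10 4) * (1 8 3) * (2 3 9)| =|(0 10 4)(1 8 9 2 3)| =15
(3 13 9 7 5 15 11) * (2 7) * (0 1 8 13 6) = (0 1 8 13 9 2 7 5 15 11 3 6) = [1, 8, 7, 6, 4, 15, 0, 5, 13, 2, 10, 3, 12, 9, 14, 11]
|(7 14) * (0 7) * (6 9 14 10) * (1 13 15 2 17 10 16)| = 12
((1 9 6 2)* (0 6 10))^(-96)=((0 6 2 1 9 10))^(-96)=(10)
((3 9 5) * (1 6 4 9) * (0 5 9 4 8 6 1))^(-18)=(9)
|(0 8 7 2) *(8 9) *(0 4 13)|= 7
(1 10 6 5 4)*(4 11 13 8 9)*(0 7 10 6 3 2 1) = (0 7 10 3 2 1 6 5 11 13 8 9 4) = [7, 6, 1, 2, 0, 11, 5, 10, 9, 4, 3, 13, 12, 8]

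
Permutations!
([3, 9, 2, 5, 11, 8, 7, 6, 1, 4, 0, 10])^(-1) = (0 10 11 4 9 1 8 5 3)(6 7)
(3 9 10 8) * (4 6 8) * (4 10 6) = (10)(3 9 6 8) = [0, 1, 2, 9, 4, 5, 8, 7, 3, 6, 10]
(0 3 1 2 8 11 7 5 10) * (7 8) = (0 3 1 2 7 5 10)(8 11) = [3, 2, 7, 1, 4, 10, 6, 5, 11, 9, 0, 8]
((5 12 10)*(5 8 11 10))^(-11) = ((5 12)(8 11 10))^(-11) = (5 12)(8 11 10)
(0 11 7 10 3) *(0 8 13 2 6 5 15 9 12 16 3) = (0 11 7 10)(2 6 5 15 9 12 16 3 8 13) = [11, 1, 6, 8, 4, 15, 5, 10, 13, 12, 0, 7, 16, 2, 14, 9, 3]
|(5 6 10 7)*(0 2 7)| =|(0 2 7 5 6 10)| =6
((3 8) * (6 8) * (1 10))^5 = ((1 10)(3 6 8))^5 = (1 10)(3 8 6)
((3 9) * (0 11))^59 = ((0 11)(3 9))^59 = (0 11)(3 9)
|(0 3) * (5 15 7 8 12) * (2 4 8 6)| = |(0 3)(2 4 8 12 5 15 7 6)| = 8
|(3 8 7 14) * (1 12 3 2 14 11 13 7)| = 12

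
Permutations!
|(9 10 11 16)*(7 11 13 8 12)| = 8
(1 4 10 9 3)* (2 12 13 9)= [0, 4, 12, 1, 10, 5, 6, 7, 8, 3, 2, 11, 13, 9]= (1 4 10 2 12 13 9 3)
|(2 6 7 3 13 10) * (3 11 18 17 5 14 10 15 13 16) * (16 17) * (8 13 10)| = 14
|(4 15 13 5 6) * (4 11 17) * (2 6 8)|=|(2 6 11 17 4 15 13 5 8)|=9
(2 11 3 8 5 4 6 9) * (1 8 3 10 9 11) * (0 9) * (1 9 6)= (0 6 11 10)(1 8 5 4)(2 9)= [6, 8, 9, 3, 1, 4, 11, 7, 5, 2, 0, 10]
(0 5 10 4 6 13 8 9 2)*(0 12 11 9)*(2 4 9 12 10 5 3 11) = (0 3 11 12 2 10 9 4 6 13 8) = [3, 1, 10, 11, 6, 5, 13, 7, 0, 4, 9, 12, 2, 8]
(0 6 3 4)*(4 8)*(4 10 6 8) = [8, 1, 2, 4, 0, 5, 3, 7, 10, 9, 6] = (0 8 10 6 3 4)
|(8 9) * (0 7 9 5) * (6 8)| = 6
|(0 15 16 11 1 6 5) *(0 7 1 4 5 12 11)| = |(0 15 16)(1 6 12 11 4 5 7)| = 21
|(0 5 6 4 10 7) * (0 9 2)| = 8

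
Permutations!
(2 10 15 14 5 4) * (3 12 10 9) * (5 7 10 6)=(2 9 3 12 6 5 4)(7 10 15 14)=[0, 1, 9, 12, 2, 4, 5, 10, 8, 3, 15, 11, 6, 13, 7, 14]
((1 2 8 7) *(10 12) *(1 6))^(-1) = (1 6 7 8 2)(10 12)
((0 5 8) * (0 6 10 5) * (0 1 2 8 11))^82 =(0 2 6 5)(1 8 10 11)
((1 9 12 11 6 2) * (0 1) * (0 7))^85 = ((0 1 9 12 11 6 2 7))^85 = (0 6 9 7 11 1 2 12)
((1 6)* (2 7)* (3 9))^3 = ((1 6)(2 7)(3 9))^3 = (1 6)(2 7)(3 9)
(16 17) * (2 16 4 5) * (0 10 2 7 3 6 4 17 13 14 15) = (17)(0 10 2 16 13 14 15)(3 6 4 5 7) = [10, 1, 16, 6, 5, 7, 4, 3, 8, 9, 2, 11, 12, 14, 15, 0, 13, 17]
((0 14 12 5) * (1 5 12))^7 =((0 14 1 5))^7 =(0 5 1 14)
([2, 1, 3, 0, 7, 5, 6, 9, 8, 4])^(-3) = (9)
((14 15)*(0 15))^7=(0 15 14)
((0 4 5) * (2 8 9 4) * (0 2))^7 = (2 9 5 8 4)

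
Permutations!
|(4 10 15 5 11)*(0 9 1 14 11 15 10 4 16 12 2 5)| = |(0 9 1 14 11 16 12 2 5 15)| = 10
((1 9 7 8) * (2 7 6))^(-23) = (1 9 6 2 7 8)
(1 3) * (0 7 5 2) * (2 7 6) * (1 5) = [6, 3, 0, 5, 4, 7, 2, 1] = (0 6 2)(1 3 5 7)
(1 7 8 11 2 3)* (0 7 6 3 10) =(0 7 8 11 2 10)(1 6 3) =[7, 6, 10, 1, 4, 5, 3, 8, 11, 9, 0, 2]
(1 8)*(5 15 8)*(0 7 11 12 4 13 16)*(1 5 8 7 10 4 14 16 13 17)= (0 10 4 17 1 8 5 15 7 11 12 14 16)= [10, 8, 2, 3, 17, 15, 6, 11, 5, 9, 4, 12, 14, 13, 16, 7, 0, 1]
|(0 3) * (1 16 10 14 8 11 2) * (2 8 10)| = |(0 3)(1 16 2)(8 11)(10 14)| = 6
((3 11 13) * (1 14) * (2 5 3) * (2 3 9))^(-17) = ((1 14)(2 5 9)(3 11 13))^(-17) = (1 14)(2 5 9)(3 11 13)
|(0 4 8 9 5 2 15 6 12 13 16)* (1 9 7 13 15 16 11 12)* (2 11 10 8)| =28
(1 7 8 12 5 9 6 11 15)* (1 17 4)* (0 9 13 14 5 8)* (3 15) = (0 9 6 11 3 15 17 4 1 7)(5 13 14)(8 12) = [9, 7, 2, 15, 1, 13, 11, 0, 12, 6, 10, 3, 8, 14, 5, 17, 16, 4]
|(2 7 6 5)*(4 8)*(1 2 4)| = 7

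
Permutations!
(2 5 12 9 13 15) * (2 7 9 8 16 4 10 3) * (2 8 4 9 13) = (2 5 12 4 10 3 8 16 9)(7 13 15) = [0, 1, 5, 8, 10, 12, 6, 13, 16, 2, 3, 11, 4, 15, 14, 7, 9]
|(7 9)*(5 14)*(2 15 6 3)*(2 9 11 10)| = 8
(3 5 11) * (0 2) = (0 2)(3 5 11) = [2, 1, 0, 5, 4, 11, 6, 7, 8, 9, 10, 3]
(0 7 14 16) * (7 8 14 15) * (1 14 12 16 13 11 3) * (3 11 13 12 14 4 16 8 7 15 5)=(0 7 5 3 1 4 16)(8 14 12)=[7, 4, 2, 1, 16, 3, 6, 5, 14, 9, 10, 11, 8, 13, 12, 15, 0]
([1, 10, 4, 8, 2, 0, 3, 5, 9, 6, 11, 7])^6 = (11)(3 9)(6 8)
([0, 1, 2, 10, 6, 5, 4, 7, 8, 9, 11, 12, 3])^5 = [0, 1, 2, 10, 6, 5, 4, 7, 8, 9, 11, 12, 3]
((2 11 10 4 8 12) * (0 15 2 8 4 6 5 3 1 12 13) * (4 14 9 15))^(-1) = (0 13 8 12 1 3 5 6 10 11 2 15 9 14 4)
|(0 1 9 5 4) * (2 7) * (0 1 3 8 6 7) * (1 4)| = |(0 3 8 6 7 2)(1 9 5)| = 6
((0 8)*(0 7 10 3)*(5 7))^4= ((0 8 5 7 10 3))^4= (0 10 5)(3 7 8)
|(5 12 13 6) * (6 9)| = |(5 12 13 9 6)| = 5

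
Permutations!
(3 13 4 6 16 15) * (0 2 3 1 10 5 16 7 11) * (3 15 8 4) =[2, 10, 15, 13, 6, 16, 7, 11, 4, 9, 5, 0, 12, 3, 14, 1, 8] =(0 2 15 1 10 5 16 8 4 6 7 11)(3 13)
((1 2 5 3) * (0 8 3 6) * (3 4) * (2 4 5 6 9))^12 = (9)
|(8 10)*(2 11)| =2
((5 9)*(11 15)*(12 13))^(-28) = (15)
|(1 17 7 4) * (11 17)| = 5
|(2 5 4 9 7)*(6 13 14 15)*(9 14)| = |(2 5 4 14 15 6 13 9 7)| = 9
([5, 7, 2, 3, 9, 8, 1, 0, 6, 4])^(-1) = [7, 6, 2, 3, 9, 0, 8, 1, 5, 4]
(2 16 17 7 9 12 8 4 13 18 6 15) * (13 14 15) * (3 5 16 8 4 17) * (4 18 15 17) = (2 8 4 14 17 7 9 12 18 6 13 15)(3 5 16) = [0, 1, 8, 5, 14, 16, 13, 9, 4, 12, 10, 11, 18, 15, 17, 2, 3, 7, 6]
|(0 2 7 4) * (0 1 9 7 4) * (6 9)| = 7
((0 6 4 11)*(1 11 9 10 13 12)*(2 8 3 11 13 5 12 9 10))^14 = (0 6 4 10 5 12 1 13 9 2 8 3 11)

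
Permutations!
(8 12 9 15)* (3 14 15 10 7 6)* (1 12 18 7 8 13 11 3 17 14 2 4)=(1 12 9 10 8 18 7 6 17 14 15 13 11 3 2 4)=[0, 12, 4, 2, 1, 5, 17, 6, 18, 10, 8, 3, 9, 11, 15, 13, 16, 14, 7]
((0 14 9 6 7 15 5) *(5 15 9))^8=((15)(0 14 5)(6 7 9))^8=(15)(0 5 14)(6 9 7)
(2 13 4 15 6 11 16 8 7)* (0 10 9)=(0 10 9)(2 13 4 15 6 11 16 8 7)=[10, 1, 13, 3, 15, 5, 11, 2, 7, 0, 9, 16, 12, 4, 14, 6, 8]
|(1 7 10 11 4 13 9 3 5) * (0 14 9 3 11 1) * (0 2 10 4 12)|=40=|(0 14 9 11 12)(1 7 4 13 3 5 2 10)|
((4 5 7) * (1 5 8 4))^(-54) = (8)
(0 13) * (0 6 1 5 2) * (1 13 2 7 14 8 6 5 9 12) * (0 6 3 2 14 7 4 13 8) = (0 14)(1 9 12)(2 6 8 3)(4 13 5) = [14, 9, 6, 2, 13, 4, 8, 7, 3, 12, 10, 11, 1, 5, 0]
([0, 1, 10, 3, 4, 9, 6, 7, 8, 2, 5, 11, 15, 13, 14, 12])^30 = (15)(2 5)(9 10)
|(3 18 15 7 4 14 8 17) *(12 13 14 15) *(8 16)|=|(3 18 12 13 14 16 8 17)(4 15 7)|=24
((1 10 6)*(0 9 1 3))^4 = (0 6 1)(3 10 9)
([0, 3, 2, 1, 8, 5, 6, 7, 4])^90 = (8)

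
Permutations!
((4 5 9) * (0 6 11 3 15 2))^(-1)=(0 2 15 3 11 6)(4 9 5)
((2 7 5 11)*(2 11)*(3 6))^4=((11)(2 7 5)(3 6))^4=(11)(2 7 5)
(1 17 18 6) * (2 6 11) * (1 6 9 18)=[0, 17, 9, 3, 4, 5, 6, 7, 8, 18, 10, 2, 12, 13, 14, 15, 16, 1, 11]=(1 17)(2 9 18 11)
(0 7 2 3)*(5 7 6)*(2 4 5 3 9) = (0 6 3)(2 9)(4 5 7) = [6, 1, 9, 0, 5, 7, 3, 4, 8, 2]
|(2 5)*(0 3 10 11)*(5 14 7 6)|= 20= |(0 3 10 11)(2 14 7 6 5)|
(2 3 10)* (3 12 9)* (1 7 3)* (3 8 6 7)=[0, 3, 12, 10, 4, 5, 7, 8, 6, 1, 2, 11, 9]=(1 3 10 2 12 9)(6 7 8)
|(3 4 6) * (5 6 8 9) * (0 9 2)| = |(0 9 5 6 3 4 8 2)| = 8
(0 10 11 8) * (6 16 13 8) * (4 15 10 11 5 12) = (0 11 6 16 13 8)(4 15 10 5 12) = [11, 1, 2, 3, 15, 12, 16, 7, 0, 9, 5, 6, 4, 8, 14, 10, 13]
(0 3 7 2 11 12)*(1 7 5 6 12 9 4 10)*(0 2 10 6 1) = (0 3 5 1 7 10)(2 11 9 4 6 12) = [3, 7, 11, 5, 6, 1, 12, 10, 8, 4, 0, 9, 2]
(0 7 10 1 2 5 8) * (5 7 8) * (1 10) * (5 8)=(10)(0 5 8)(1 2 7)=[5, 2, 7, 3, 4, 8, 6, 1, 0, 9, 10]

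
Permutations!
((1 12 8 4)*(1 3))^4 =(1 3 4 8 12)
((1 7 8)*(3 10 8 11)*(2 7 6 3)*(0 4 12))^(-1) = (0 12 4)(1 8 10 3 6)(2 11 7) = ((0 4 12)(1 6 3 10 8)(2 7 11))^(-1)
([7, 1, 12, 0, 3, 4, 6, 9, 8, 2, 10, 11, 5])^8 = [0, 1, 2, 3, 4, 5, 6, 7, 8, 9, 10, 11, 12]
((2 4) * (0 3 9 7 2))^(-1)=(0 4 2 7 9 3)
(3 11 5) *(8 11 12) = [0, 1, 2, 12, 4, 3, 6, 7, 11, 9, 10, 5, 8] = (3 12 8 11 5)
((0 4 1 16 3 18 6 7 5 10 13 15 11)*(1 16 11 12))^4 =((0 4 16 3 18 6 7 5 10 13 15 12 1 11))^4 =(0 18 10 1 16 7 15)(3 5 12 4 6 13 11)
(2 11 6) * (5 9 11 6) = [0, 1, 6, 3, 4, 9, 2, 7, 8, 11, 10, 5] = (2 6)(5 9 11)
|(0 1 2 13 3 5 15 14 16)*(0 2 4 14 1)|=9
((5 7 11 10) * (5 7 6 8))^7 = (5 6 8)(7 11 10)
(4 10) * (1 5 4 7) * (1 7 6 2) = (1 5 4 10 6 2) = [0, 5, 1, 3, 10, 4, 2, 7, 8, 9, 6]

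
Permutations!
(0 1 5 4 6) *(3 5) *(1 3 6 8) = (0 3 5 4 8 1 6) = [3, 6, 2, 5, 8, 4, 0, 7, 1]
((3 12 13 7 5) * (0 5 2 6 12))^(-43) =(0 3 5)(2 12 7 6 13) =((0 5 3)(2 6 12 13 7))^(-43)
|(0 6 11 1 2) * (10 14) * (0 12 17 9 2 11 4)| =12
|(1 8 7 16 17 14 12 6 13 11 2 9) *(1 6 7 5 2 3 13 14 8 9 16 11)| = |(1 9 6 14 12 7 11 3 13)(2 16 17 8 5)| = 45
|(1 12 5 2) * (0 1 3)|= 6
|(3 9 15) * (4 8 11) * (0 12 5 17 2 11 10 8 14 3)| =22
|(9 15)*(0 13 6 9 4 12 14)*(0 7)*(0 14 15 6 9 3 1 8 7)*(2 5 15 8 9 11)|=|(0 13 11 2 5 15 4 12 8 7 14)(1 9 6 3)|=44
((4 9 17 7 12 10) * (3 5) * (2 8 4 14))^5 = (2 7 8 12 4 10 9 14 17)(3 5)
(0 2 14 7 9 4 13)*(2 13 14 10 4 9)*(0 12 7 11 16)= (0 13 12 7 2 10 4 14 11 16)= [13, 1, 10, 3, 14, 5, 6, 2, 8, 9, 4, 16, 7, 12, 11, 15, 0]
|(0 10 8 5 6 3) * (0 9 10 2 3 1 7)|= 10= |(0 2 3 9 10 8 5 6 1 7)|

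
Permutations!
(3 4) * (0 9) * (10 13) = [9, 1, 2, 4, 3, 5, 6, 7, 8, 0, 13, 11, 12, 10] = (0 9)(3 4)(10 13)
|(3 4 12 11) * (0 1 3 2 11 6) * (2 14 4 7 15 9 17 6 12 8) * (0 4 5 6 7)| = 84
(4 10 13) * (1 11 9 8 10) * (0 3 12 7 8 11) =(0 3 12 7 8 10 13 4 1)(9 11) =[3, 0, 2, 12, 1, 5, 6, 8, 10, 11, 13, 9, 7, 4]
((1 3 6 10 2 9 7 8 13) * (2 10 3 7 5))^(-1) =(1 13 8 7)(2 5 9)(3 6)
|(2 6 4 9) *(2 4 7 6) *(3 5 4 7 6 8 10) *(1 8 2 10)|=|(1 8)(2 10 3 5 4 9 7)|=14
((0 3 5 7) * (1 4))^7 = (0 7 5 3)(1 4)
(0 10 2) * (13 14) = (0 10 2)(13 14) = [10, 1, 0, 3, 4, 5, 6, 7, 8, 9, 2, 11, 12, 14, 13]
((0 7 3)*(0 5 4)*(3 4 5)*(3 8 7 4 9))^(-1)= (0 4)(3 9 7 8)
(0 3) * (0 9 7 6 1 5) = (0 3 9 7 6 1 5) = [3, 5, 2, 9, 4, 0, 1, 6, 8, 7]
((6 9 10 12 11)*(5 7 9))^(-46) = (5 10 6 9 11 7 12)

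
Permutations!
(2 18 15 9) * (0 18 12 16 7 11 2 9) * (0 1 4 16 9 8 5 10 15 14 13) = (0 18 14 13)(1 4 16 7 11 2 12 9 8 5 10 15) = [18, 4, 12, 3, 16, 10, 6, 11, 5, 8, 15, 2, 9, 0, 13, 1, 7, 17, 14]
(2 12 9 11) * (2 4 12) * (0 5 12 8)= [5, 1, 2, 3, 8, 12, 6, 7, 0, 11, 10, 4, 9]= (0 5 12 9 11 4 8)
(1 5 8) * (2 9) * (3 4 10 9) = (1 5 8)(2 3 4 10 9) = [0, 5, 3, 4, 10, 8, 6, 7, 1, 2, 9]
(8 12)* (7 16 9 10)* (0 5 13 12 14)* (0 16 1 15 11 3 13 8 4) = [5, 15, 2, 13, 0, 8, 6, 1, 14, 10, 7, 3, 4, 12, 16, 11, 9] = (0 5 8 14 16 9 10 7 1 15 11 3 13 12 4)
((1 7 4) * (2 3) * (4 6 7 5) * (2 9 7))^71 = ((1 5 4)(2 3 9 7 6))^71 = (1 4 5)(2 3 9 7 6)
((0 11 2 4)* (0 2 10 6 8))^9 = (0 8 6 10 11)(2 4)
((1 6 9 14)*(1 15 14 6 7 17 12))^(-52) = ((1 7 17 12)(6 9)(14 15))^(-52) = (17)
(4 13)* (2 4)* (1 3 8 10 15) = [0, 3, 4, 8, 13, 5, 6, 7, 10, 9, 15, 11, 12, 2, 14, 1] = (1 3 8 10 15)(2 4 13)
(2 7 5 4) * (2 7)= (4 7 5)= [0, 1, 2, 3, 7, 4, 6, 5]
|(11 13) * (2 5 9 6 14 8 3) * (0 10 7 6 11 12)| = 13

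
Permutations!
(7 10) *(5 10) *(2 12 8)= (2 12 8)(5 10 7)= [0, 1, 12, 3, 4, 10, 6, 5, 2, 9, 7, 11, 8]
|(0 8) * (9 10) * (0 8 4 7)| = |(0 4 7)(9 10)| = 6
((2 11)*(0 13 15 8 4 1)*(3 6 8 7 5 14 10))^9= (0 8 10 7)(1 6 14 15)(2 11)(3 5 13 4)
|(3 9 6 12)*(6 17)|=5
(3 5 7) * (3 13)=(3 5 7 13)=[0, 1, 2, 5, 4, 7, 6, 13, 8, 9, 10, 11, 12, 3]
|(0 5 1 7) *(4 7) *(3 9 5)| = |(0 3 9 5 1 4 7)| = 7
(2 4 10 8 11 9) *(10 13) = (2 4 13 10 8 11 9) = [0, 1, 4, 3, 13, 5, 6, 7, 11, 2, 8, 9, 12, 10]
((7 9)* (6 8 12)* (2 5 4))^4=((2 5 4)(6 8 12)(7 9))^4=(2 5 4)(6 8 12)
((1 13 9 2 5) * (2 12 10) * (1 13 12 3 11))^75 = (1 2 9)(3 12 5)(10 13 11)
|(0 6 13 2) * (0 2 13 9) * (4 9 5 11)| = |(13)(0 6 5 11 4 9)| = 6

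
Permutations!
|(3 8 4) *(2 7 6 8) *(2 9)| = 7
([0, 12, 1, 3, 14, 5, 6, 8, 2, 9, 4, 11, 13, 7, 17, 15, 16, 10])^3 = [0, 7, 13, 3, 10, 5, 6, 1, 12, 9, 17, 11, 8, 2, 4, 15, 16, 14]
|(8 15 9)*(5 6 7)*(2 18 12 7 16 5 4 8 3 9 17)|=24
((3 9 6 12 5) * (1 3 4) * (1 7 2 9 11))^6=(2 7 4 5 12 6 9)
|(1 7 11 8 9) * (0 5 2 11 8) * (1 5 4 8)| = |(0 4 8 9 5 2 11)(1 7)| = 14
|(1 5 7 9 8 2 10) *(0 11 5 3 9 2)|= |(0 11 5 7 2 10 1 3 9 8)|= 10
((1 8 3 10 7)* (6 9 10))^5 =((1 8 3 6 9 10 7))^5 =(1 10 6 8 7 9 3)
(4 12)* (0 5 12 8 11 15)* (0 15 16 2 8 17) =(0 5 12 4 17)(2 8 11 16) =[5, 1, 8, 3, 17, 12, 6, 7, 11, 9, 10, 16, 4, 13, 14, 15, 2, 0]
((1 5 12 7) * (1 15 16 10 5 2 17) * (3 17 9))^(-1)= ((1 2 9 3 17)(5 12 7 15 16 10))^(-1)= (1 17 3 9 2)(5 10 16 15 7 12)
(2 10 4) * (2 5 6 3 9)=(2 10 4 5 6 3 9)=[0, 1, 10, 9, 5, 6, 3, 7, 8, 2, 4]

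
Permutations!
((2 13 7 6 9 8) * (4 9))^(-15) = (2 8 9 4 6 7 13)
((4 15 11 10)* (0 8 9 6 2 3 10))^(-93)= (0 4 2 8 15 3 9 11 10 6)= ((0 8 9 6 2 3 10 4 15 11))^(-93)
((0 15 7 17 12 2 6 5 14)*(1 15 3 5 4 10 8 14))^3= ((0 3 5 1 15 7 17 12 2 6 4 10 8 14))^3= (0 1 17 6 8 3 15 12 4 14 5 7 2 10)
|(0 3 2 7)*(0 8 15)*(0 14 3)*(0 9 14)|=8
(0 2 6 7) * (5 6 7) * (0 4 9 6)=[2, 1, 7, 3, 9, 0, 5, 4, 8, 6]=(0 2 7 4 9 6 5)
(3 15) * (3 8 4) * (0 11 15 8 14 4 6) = [11, 1, 2, 8, 3, 5, 0, 7, 6, 9, 10, 15, 12, 13, 4, 14] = (0 11 15 14 4 3 8 6)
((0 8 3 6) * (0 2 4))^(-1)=((0 8 3 6 2 4))^(-1)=(0 4 2 6 3 8)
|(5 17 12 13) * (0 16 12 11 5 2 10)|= |(0 16 12 13 2 10)(5 17 11)|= 6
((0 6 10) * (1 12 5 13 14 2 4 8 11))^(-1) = (0 10 6)(1 11 8 4 2 14 13 5 12)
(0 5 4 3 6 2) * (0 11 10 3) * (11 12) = (0 5 4)(2 12 11 10 3 6) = [5, 1, 12, 6, 0, 4, 2, 7, 8, 9, 3, 10, 11]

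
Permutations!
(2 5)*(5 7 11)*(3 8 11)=(2 7 3 8 11 5)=[0, 1, 7, 8, 4, 2, 6, 3, 11, 9, 10, 5]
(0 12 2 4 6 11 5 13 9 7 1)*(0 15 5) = (0 12 2 4 6 11)(1 15 5 13 9 7) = [12, 15, 4, 3, 6, 13, 11, 1, 8, 7, 10, 0, 2, 9, 14, 5]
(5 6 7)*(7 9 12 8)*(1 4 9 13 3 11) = [0, 4, 2, 11, 9, 6, 13, 5, 7, 12, 10, 1, 8, 3] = (1 4 9 12 8 7 5 6 13 3 11)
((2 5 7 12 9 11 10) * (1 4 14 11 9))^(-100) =((1 4 14 11 10 2 5 7 12))^(-100) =(1 12 7 5 2 10 11 14 4)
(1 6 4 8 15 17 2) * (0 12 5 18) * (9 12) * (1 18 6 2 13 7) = (0 9 12 5 6 4 8 15 17 13 7 1 2 18) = [9, 2, 18, 3, 8, 6, 4, 1, 15, 12, 10, 11, 5, 7, 14, 17, 16, 13, 0]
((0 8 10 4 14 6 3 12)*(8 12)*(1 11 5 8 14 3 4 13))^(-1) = ((0 12)(1 11 5 8 10 13)(3 14 6 4))^(-1) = (0 12)(1 13 10 8 5 11)(3 4 6 14)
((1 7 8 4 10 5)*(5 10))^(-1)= (10)(1 5 4 8 7)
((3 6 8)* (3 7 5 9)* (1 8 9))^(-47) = (1 8 7 5)(3 6 9)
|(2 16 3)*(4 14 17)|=|(2 16 3)(4 14 17)|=3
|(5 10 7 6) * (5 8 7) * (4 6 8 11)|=|(4 6 11)(5 10)(7 8)|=6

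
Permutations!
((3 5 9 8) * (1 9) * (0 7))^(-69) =(0 7)(1 9 8 3 5)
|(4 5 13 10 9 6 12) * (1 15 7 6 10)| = |(1 15 7 6 12 4 5 13)(9 10)| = 8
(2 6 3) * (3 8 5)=(2 6 8 5 3)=[0, 1, 6, 2, 4, 3, 8, 7, 5]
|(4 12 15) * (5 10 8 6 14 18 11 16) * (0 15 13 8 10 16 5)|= |(0 15 4 12 13 8 6 14 18 11 5 16)|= 12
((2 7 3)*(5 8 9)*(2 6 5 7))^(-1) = ((3 6 5 8 9 7))^(-1) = (3 7 9 8 5 6)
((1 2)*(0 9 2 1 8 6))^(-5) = (9) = ((0 9 2 8 6))^(-5)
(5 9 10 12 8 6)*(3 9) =[0, 1, 2, 9, 4, 3, 5, 7, 6, 10, 12, 11, 8] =(3 9 10 12 8 6 5)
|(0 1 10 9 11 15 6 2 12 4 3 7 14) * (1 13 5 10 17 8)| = |(0 13 5 10 9 11 15 6 2 12 4 3 7 14)(1 17 8)| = 42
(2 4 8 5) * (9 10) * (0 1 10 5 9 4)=(0 1 10 4 8 9 5 2)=[1, 10, 0, 3, 8, 2, 6, 7, 9, 5, 4]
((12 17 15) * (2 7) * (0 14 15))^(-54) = ((0 14 15 12 17)(2 7))^(-54) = (0 14 15 12 17)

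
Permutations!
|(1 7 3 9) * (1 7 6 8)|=3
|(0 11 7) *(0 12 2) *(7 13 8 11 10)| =|(0 10 7 12 2)(8 11 13)| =15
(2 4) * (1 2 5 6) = (1 2 4 5 6) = [0, 2, 4, 3, 5, 6, 1]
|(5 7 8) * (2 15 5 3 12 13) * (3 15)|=|(2 3 12 13)(5 7 8 15)|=4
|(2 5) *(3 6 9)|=6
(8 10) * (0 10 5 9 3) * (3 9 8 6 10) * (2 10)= (0 3)(2 10 6)(5 8)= [3, 1, 10, 0, 4, 8, 2, 7, 5, 9, 6]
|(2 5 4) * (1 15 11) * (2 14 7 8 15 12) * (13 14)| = |(1 12 2 5 4 13 14 7 8 15 11)| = 11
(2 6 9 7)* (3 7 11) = [0, 1, 6, 7, 4, 5, 9, 2, 8, 11, 10, 3] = (2 6 9 11 3 7)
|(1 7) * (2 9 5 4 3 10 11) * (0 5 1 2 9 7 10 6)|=|(0 5 4 3 6)(1 10 11 9)(2 7)|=20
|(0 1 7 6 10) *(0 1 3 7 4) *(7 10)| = 10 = |(0 3 10 1 4)(6 7)|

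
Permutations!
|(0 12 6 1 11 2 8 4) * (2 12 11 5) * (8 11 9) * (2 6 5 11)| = 20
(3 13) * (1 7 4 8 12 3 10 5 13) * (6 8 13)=[0, 7, 2, 1, 13, 6, 8, 4, 12, 9, 5, 11, 3, 10]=(1 7 4 13 10 5 6 8 12 3)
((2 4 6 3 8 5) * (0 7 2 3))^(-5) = (3 8 5)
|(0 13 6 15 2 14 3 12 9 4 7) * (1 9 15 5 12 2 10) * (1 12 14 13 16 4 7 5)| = |(0 16 4 5 14 3 2 13 6 1 9 7)(10 12 15)| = 12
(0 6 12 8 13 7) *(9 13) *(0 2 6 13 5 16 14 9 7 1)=(0 13 1)(2 6 12 8 7)(5 16 14 9)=[13, 0, 6, 3, 4, 16, 12, 2, 7, 5, 10, 11, 8, 1, 9, 15, 14]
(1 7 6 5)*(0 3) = (0 3)(1 7 6 5) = [3, 7, 2, 0, 4, 1, 5, 6]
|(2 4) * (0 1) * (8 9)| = |(0 1)(2 4)(8 9)| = 2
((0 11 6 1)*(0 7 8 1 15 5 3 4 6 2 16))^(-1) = (0 16 2 11)(1 8 7)(3 5 15 6 4) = ((0 11 2 16)(1 7 8)(3 4 6 15 5))^(-1)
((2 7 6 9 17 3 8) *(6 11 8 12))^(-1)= ((2 7 11 8)(3 12 6 9 17))^(-1)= (2 8 11 7)(3 17 9 6 12)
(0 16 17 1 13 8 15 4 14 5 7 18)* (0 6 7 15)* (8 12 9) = (0 16 17 1 13 12 9 8)(4 14 5 15)(6 7 18) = [16, 13, 2, 3, 14, 15, 7, 18, 0, 8, 10, 11, 9, 12, 5, 4, 17, 1, 6]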